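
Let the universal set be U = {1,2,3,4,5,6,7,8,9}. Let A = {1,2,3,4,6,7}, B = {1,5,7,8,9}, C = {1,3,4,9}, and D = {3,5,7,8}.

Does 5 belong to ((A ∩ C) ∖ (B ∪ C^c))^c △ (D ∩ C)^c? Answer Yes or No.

5 ∉ A and 5 ∉ C, so 5 ∉ A ∩ C
5 ∉ C, so 5 ∈ C^c
5 ∈ B and 5 ∈ C^c, so 5 ∈ B ∪ C^c
5 ∉ (A ∩ C) and 5 ∈ (B ∪ C^c), so 5 ∉ (A ∩ C) ∖ (B ∪ C^c)
5 ∈ ((A ∩ C) ∖ (B ∪ C^c))^c since 5 ∉ ((A ∩ C) ∖ (B ∪ C^c))
5 ∈ D and 5 ∉ C, so 5 ∉ D ∩ C
5 ∈ (D ∩ C)^c since 5 ∉ (D ∩ C)
5 ∈ ((A ∩ C) ∖ (B ∪ C^c))^c and 5 ∈ (D ∩ C)^c, so 5 ∉ ((A ∩ C) ∖ (B ∪ C^c))^c △ (D ∩ C)^c

No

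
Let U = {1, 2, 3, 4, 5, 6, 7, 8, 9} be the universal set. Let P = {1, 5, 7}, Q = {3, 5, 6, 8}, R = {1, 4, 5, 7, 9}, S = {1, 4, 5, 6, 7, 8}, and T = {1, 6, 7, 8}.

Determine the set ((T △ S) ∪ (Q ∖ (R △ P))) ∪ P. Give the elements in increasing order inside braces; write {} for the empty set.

T △ S = {4, 5}
R △ P = {4, 9}
Q ∖ (R △ P) = {3, 5, 6, 8}
(T △ S) ∪ (Q ∖ (R △ P)) = {3, 4, 5, 6, 8}
((T △ S) ∪ (Q ∖ (R △ P))) ∪ P = {1, 3, 4, 5, 6, 7, 8}

{1, 3, 4, 5, 6, 7, 8}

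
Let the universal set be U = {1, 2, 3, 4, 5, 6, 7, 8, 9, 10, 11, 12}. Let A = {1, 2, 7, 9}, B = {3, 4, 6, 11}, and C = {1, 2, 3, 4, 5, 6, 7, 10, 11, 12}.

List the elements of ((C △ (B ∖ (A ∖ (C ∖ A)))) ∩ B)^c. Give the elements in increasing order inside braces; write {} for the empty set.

C ∖ A = {3, 4, 5, 6, 10, 11, 12}
A ∖ (C ∖ A) = {1, 2, 7, 9}
B ∖ (A ∖ (C ∖ A)) = {3, 4, 6, 11}
C △ (B ∖ (A ∖ (C ∖ A))) = {1, 2, 5, 7, 10, 12}
(C △ (B ∖ (A ∖ (C ∖ A)))) ∩ B = {}
((C △ (B ∖ (A ∖ (C ∖ A)))) ∩ B)^c = {1, 2, 3, 4, 5, 6, 7, 8, 9, 10, 11, 12}

{1, 2, 3, 4, 5, 6, 7, 8, 9, 10, 11, 12}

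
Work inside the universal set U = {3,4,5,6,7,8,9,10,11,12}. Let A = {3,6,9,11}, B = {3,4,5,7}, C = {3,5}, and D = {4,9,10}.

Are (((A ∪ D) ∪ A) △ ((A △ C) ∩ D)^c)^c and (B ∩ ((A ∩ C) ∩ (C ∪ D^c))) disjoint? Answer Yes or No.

A ∪ D = {3,4,6,9,10,11}
(A ∪ D) ∪ A = {3,4,6,9,10,11}
A △ C = {5,6,9,11}
(A △ C) ∩ D = {9}
((A △ C) ∩ D)^c = {3,4,5,6,7,8,10,11,12}
((A ∪ D) ∪ A) △ ((A △ C) ∩ D)^c = {5,7,8,9,12}
(((A ∪ D) ∪ A) △ ((A △ C) ∩ D)^c)^c = {3,4,6,10,11}
A ∩ C = {3}
D^c = {3,5,6,7,8,11,12}
C ∪ D^c = {3,5,6,7,8,11,12}
(A ∩ C) ∩ (C ∪ D^c) = {3}
B ∩ ((A ∩ C) ∩ (C ∪ D^c)) = {3}
3 lies in both, so they are not disjoint.

No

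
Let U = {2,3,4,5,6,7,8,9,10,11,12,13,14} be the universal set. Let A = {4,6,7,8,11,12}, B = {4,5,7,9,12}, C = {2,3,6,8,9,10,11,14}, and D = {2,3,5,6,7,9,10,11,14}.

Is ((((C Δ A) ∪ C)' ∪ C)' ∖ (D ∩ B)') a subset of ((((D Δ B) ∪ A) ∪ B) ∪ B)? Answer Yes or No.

Yes

C Δ A = {2,3,4,7,9,10,12,14}
(C Δ A) ∪ C = {2,3,4,6,7,8,9,10,11,12,14}
((C Δ A) ∪ C)' = {5,13}
((C Δ A) ∪ C)' ∪ C = {2,3,5,6,8,9,10,11,13,14}
(((C Δ A) ∪ C)' ∪ C)' = {4,7,12}
D ∩ B = {5,7,9}
(D ∩ B)' = {2,3,4,6,8,10,11,12,13,14}
(((C Δ A) ∪ C)' ∪ C)' ∖ (D ∩ B)' = {7}
D Δ B = {2,3,4,6,10,11,12,14}
(D Δ B) ∪ A = {2,3,4,6,7,8,10,11,12,14}
((D Δ B) ∪ A) ∪ B = {2,3,4,5,6,7,8,9,10,11,12,14}
(((D Δ B) ∪ A) ∪ B) ∪ B = {2,3,4,5,6,7,8,9,10,11,12,14}
Every element of {7} is in {2,3,4,5,6,7,8,9,10,11,12,14}, so (((C Δ A) ∪ C)' ∪ C)' ∖ (D ∩ B)' ⊆ (((D Δ B) ∪ A) ∪ B) ∪ B.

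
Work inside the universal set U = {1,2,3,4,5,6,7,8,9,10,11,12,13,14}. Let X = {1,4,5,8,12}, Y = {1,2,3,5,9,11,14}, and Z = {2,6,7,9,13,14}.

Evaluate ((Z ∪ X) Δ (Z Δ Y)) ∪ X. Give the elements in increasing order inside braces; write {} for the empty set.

{1,2,3,4,5,8,9,11,12,14}

Z ∪ X = {1,2,4,5,6,7,8,9,12,13,14}
Z Δ Y = {1,3,5,6,7,11,13}
(Z ∪ X) Δ (Z Δ Y) = {2,3,4,8,9,11,12,14}
((Z ∪ X) Δ (Z Δ Y)) ∪ X = {1,2,3,4,5,8,9,11,12,14}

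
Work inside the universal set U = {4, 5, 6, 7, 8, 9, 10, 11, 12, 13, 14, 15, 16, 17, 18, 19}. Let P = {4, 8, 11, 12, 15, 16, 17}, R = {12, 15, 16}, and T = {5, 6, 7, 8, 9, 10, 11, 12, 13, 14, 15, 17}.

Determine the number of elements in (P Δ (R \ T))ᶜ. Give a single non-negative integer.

R \ T = {16}
P Δ (R \ T) = {4, 8, 11, 12, 15, 17}
(P Δ (R \ T))ᶜ = {5, 6, 7, 9, 10, 13, 14, 16, 18, 19}
|(P Δ (R \ T))ᶜ| = 10

10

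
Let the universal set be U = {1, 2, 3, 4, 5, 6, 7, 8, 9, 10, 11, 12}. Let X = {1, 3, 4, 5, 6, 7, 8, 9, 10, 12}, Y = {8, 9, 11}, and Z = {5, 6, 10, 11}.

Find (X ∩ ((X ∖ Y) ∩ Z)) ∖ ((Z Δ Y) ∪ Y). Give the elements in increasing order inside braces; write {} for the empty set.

X ∖ Y = {1, 3, 4, 5, 6, 7, 10, 12}
(X ∖ Y) ∩ Z = {5, 6, 10}
X ∩ ((X ∖ Y) ∩ Z) = {5, 6, 10}
Z Δ Y = {5, 6, 8, 9, 10}
(Z Δ Y) ∪ Y = {5, 6, 8, 9, 10, 11}
(X ∩ ((X ∖ Y) ∩ Z)) ∖ ((Z Δ Y) ∪ Y) = {}

{}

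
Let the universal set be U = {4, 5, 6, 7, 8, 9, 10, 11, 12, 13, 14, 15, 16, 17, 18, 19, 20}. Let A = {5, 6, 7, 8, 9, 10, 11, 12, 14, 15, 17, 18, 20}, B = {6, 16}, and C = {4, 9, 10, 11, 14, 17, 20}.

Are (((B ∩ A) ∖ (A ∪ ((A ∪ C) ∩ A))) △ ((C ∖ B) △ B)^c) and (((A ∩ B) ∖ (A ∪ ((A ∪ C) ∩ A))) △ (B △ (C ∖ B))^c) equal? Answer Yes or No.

B ∩ A = {6}
A ∪ C = {4, 5, 6, 7, 8, 9, 10, 11, 12, 14, 15, 17, 18, 20}
(A ∪ C) ∩ A = {5, 6, 7, 8, 9, 10, 11, 12, 14, 15, 17, 18, 20}
A ∪ ((A ∪ C) ∩ A) = {5, 6, 7, 8, 9, 10, 11, 12, 14, 15, 17, 18, 20}
(B ∩ A) ∖ (A ∪ ((A ∪ C) ∩ A)) = {}
C ∖ B = {4, 9, 10, 11, 14, 17, 20}
(C ∖ B) △ B = {4, 6, 9, 10, 11, 14, 16, 17, 20}
((C ∖ B) △ B)^c = {5, 7, 8, 12, 13, 15, 18, 19}
((B ∩ A) ∖ (A ∪ ((A ∪ C) ∩ A))) △ ((C ∖ B) △ B)^c = {5, 7, 8, 12, 13, 15, 18, 19}
A ∩ B = {6}
(A ∩ B) ∖ (A ∪ ((A ∪ C) ∩ A)) = {}
B △ (C ∖ B) = {4, 6, 9, 10, 11, 14, 16, 17, 20}
(B △ (C ∖ B))^c = {5, 7, 8, 12, 13, 15, 18, 19}
((A ∩ B) ∖ (A ∪ ((A ∪ C) ∩ A))) △ (B △ (C ∖ B))^c = {5, 7, 8, 12, 13, 15, 18, 19}
Both equal {5, 7, 8, 12, 13, 15, 18, 19}, so ((B ∩ A) ∖ (A ∪ ((A ∪ C) ∩ A))) △ ((C ∖ B) △ B)^c = ((A ∩ B) ∖ (A ∪ ((A ∪ C) ∩ A))) △ (B △ (C ∖ B))^c.

Yes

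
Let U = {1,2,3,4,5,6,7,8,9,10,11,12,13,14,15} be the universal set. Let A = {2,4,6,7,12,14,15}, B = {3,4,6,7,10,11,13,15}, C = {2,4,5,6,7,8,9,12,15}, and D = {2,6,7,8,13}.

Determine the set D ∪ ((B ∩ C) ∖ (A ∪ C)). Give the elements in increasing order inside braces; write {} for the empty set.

{2,6,7,8,13}

B ∩ C = {4,6,7,15}
A ∪ C = {2,4,5,6,7,8,9,12,14,15}
(B ∩ C) ∖ (A ∪ C) = {}
D ∪ ((B ∩ C) ∖ (A ∪ C)) = {2,6,7,8,13}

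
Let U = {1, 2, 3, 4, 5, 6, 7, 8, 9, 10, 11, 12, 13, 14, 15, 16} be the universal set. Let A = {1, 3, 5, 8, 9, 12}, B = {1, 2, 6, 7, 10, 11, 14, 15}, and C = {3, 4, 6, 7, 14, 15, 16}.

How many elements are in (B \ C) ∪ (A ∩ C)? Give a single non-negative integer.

B \ C = {1, 2, 10, 11}
A ∩ C = {3}
(B \ C) ∪ (A ∩ C) = {1, 2, 3, 10, 11}
|(B \ C) ∪ (A ∩ C)| = 5

5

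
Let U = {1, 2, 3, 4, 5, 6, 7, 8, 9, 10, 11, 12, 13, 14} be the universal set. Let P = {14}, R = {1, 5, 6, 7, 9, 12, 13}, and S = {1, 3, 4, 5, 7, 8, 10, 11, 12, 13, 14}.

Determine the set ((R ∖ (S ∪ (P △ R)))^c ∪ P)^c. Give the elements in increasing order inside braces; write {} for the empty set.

P △ R = {1, 5, 6, 7, 9, 12, 13, 14}
S ∪ (P △ R) = {1, 3, 4, 5, 6, 7, 8, 9, 10, 11, 12, 13, 14}
R ∖ (S ∪ (P △ R)) = {}
(R ∖ (S ∪ (P △ R)))^c = {1, 2, 3, 4, 5, 6, 7, 8, 9, 10, 11, 12, 13, 14}
(R ∖ (S ∪ (P △ R)))^c ∪ P = {1, 2, 3, 4, 5, 6, 7, 8, 9, 10, 11, 12, 13, 14}
((R ∖ (S ∪ (P △ R)))^c ∪ P)^c = {}

{}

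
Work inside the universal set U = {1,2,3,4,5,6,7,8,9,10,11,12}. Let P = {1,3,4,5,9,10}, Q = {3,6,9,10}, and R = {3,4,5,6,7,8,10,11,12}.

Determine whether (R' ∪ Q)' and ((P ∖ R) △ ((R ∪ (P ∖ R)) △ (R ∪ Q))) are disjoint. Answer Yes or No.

Yes

R' = {1,2,9}
R' ∪ Q = {1,2,3,6,9,10}
(R' ∪ Q)' = {4,5,7,8,11,12}
P ∖ R = {1,9}
R ∪ (P ∖ R) = {1,3,4,5,6,7,8,9,10,11,12}
R ∪ Q = {3,4,5,6,7,8,9,10,11,12}
(R ∪ (P ∖ R)) △ (R ∪ Q) = {1}
(P ∖ R) △ ((R ∪ (P ∖ R)) △ (R ∪ Q)) = {9}
{4,5,7,8,11,12} and {9} share no elements.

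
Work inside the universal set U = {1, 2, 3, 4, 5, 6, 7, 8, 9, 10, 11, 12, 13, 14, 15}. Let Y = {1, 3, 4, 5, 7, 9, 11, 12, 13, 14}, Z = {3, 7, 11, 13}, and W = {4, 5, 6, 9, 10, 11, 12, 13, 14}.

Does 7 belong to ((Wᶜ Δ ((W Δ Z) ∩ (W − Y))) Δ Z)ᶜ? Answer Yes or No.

7 ∉ W, so 7 ∈ Wᶜ
7 ∉ W and 7 ∈ Z, so 7 ∈ W Δ Z
7 ∉ W and 7 ∈ Y, so 7 ∉ W − Y
7 ∈ (W Δ Z) and 7 ∉ (W − Y), so 7 ∉ (W Δ Z) ∩ (W − Y)
7 ∈ Wᶜ and 7 ∉ ((W Δ Z) ∩ (W − Y)), so 7 ∈ Wᶜ Δ ((W Δ Z) ∩ (W − Y))
7 ∈ (Wᶜ Δ ((W Δ Z) ∩ (W − Y))) and 7 ∈ Z, so 7 ∉ (Wᶜ Δ ((W Δ Z) ∩ (W − Y))) Δ Z
7 ∈ ((Wᶜ Δ ((W Δ Z) ∩ (W − Y))) Δ Z)ᶜ since 7 ∉ ((Wᶜ Δ ((W Δ Z) ∩ (W − Y))) Δ Z)

Yes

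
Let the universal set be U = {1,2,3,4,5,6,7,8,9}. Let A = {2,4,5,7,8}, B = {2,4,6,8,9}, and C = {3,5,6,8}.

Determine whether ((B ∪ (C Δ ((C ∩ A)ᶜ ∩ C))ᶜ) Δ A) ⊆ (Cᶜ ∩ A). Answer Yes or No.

No

C ∩ A = {5,8}
(C ∩ A)ᶜ = {1,2,3,4,6,7,9}
(C ∩ A)ᶜ ∩ C = {3,6}
C Δ ((C ∩ A)ᶜ ∩ C) = {5,8}
(C Δ ((C ∩ A)ᶜ ∩ C))ᶜ = {1,2,3,4,6,7,9}
B ∪ (C Δ ((C ∩ A)ᶜ ∩ C))ᶜ = {1,2,3,4,6,7,8,9}
(B ∪ (C Δ ((C ∩ A)ᶜ ∩ C))ᶜ) Δ A = {1,3,5,6,9}
Cᶜ = {1,2,4,7,9}
Cᶜ ∩ A = {2,4,7}
1 ∈ (B ∪ (C Δ ((C ∩ A)ᶜ ∩ C))ᶜ) Δ A but 1 ∉ Cᶜ ∩ A, so the inclusion fails.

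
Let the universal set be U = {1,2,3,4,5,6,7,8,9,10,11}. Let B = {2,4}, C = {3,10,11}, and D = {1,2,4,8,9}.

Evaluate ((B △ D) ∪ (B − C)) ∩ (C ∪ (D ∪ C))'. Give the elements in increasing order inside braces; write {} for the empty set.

{}

B △ D = {1,8,9}
B − C = {2,4}
(B △ D) ∪ (B − C) = {1,2,4,8,9}
D ∪ C = {1,2,3,4,8,9,10,11}
C ∪ (D ∪ C) = {1,2,3,4,8,9,10,11}
(C ∪ (D ∪ C))' = {5,6,7}
((B △ D) ∪ (B − C)) ∩ (C ∪ (D ∪ C))' = {}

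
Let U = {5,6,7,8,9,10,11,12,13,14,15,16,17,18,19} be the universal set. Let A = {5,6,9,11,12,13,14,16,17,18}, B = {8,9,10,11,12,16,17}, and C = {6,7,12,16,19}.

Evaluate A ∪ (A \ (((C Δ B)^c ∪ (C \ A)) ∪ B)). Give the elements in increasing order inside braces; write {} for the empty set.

C Δ B = {6,7,8,9,10,11,17,19}
(C Δ B)^c = {5,12,13,14,15,16,18}
C \ A = {7,19}
(C Δ B)^c ∪ (C \ A) = {5,7,12,13,14,15,16,18,19}
((C Δ B)^c ∪ (C \ A)) ∪ B = {5,7,8,9,10,11,12,13,14,15,16,17,18,19}
A \ (((C Δ B)^c ∪ (C \ A)) ∪ B) = {6}
A ∪ (A \ (((C Δ B)^c ∪ (C \ A)) ∪ B)) = {5,6,9,11,12,13,14,16,17,18}

{5,6,9,11,12,13,14,16,17,18}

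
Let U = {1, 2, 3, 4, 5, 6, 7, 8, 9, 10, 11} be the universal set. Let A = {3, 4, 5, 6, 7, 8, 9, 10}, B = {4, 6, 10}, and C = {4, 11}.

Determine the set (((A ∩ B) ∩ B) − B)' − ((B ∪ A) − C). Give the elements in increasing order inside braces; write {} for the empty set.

A ∩ B = {4, 6, 10}
(A ∩ B) ∩ B = {4, 6, 10}
((A ∩ B) ∩ B) − B = {}
(((A ∩ B) ∩ B) − B)' = {1, 2, 3, 4, 5, 6, 7, 8, 9, 10, 11}
B ∪ A = {3, 4, 5, 6, 7, 8, 9, 10}
(B ∪ A) − C = {3, 5, 6, 7, 8, 9, 10}
(((A ∩ B) ∩ B) − B)' − ((B ∪ A) − C) = {1, 2, 4, 11}

{1, 2, 4, 11}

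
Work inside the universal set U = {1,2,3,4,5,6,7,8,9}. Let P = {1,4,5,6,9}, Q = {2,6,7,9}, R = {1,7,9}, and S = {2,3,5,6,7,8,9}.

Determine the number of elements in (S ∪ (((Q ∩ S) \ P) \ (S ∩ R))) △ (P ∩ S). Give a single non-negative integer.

4

Q ∩ S = {2,6,7,9}
(Q ∩ S) \ P = {2,7}
S ∩ R = {7,9}
((Q ∩ S) \ P) \ (S ∩ R) = {2}
S ∪ (((Q ∩ S) \ P) \ (S ∩ R)) = {2,3,5,6,7,8,9}
P ∩ S = {5,6,9}
(S ∪ (((Q ∩ S) \ P) \ (S ∩ R))) △ (P ∩ S) = {2,3,7,8}
|(S ∪ (((Q ∩ S) \ P) \ (S ∩ R))) △ (P ∩ S)| = 4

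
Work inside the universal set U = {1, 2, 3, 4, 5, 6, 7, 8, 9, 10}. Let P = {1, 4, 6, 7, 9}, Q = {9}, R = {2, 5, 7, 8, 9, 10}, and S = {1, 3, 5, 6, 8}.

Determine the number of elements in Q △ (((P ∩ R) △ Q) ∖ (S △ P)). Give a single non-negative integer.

1

P ∩ R = {7, 9}
(P ∩ R) △ Q = {7}
S △ P = {3, 4, 5, 7, 8, 9}
((P ∩ R) △ Q) ∖ (S △ P) = {}
Q △ (((P ∩ R) △ Q) ∖ (S △ P)) = {9}
|Q △ (((P ∩ R) △ Q) ∖ (S △ P))| = 1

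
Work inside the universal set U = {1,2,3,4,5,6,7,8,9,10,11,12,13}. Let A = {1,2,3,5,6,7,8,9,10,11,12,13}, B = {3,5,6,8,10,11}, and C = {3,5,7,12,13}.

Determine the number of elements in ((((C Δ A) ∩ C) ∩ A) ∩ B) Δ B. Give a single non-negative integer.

6

C Δ A = {1,2,6,8,9,10,11}
(C Δ A) ∩ C = {}
((C Δ A) ∩ C) ∩ A = {}
(((C Δ A) ∩ C) ∩ A) ∩ B = {}
((((C Δ A) ∩ C) ∩ A) ∩ B) Δ B = {3,5,6,8,10,11}
|((((C Δ A) ∩ C) ∩ A) ∩ B) Δ B| = 6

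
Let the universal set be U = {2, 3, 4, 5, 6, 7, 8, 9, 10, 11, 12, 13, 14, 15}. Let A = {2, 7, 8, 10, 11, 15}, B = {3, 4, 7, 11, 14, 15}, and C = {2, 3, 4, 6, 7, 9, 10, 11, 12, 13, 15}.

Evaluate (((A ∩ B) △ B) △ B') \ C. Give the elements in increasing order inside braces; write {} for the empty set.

{5, 8, 14}

A ∩ B = {7, 11, 15}
(A ∩ B) △ B = {3, 4, 14}
B' = {2, 5, 6, 8, 9, 10, 12, 13}
((A ∩ B) △ B) △ B' = {2, 3, 4, 5, 6, 8, 9, 10, 12, 13, 14}
(((A ∩ B) △ B) △ B') \ C = {5, 8, 14}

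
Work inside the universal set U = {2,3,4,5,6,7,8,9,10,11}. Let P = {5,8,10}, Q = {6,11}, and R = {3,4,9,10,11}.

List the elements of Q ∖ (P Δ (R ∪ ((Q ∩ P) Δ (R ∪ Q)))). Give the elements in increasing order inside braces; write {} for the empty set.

Q ∩ P = {}
R ∪ Q = {3,4,6,9,10,11}
(Q ∩ P) Δ (R ∪ Q) = {3,4,6,9,10,11}
R ∪ ((Q ∩ P) Δ (R ∪ Q)) = {3,4,6,9,10,11}
P Δ (R ∪ ((Q ∩ P) Δ (R ∪ Q))) = {3,4,5,6,8,9,11}
Q ∖ (P Δ (R ∪ ((Q ∩ P) Δ (R ∪ Q)))) = {}

{}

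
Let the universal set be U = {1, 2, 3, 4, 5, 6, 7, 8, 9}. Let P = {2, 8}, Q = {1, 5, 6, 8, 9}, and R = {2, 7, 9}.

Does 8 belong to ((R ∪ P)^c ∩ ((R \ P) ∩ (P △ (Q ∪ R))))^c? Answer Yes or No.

8 ∉ R and 8 ∈ P, so 8 ∈ R ∪ P
8 ∉ (R ∪ P)^c since 8 ∈ (R ∪ P)
8 ∉ R and 8 ∈ P, so 8 ∉ R \ P
8 ∈ Q and 8 ∉ R, so 8 ∈ Q ∪ R
8 ∈ P and 8 ∈ (Q ∪ R), so 8 ∉ P △ (Q ∪ R)
8 ∉ (R \ P) and 8 ∉ (P △ (Q ∪ R)), so 8 ∉ (R \ P) ∩ (P △ (Q ∪ R))
8 ∉ (R ∪ P)^c and 8 ∉ ((R \ P) ∩ (P △ (Q ∪ R))), so 8 ∉ (R ∪ P)^c ∩ ((R \ P) ∩ (P △ (Q ∪ R)))
8 ∈ ((R ∪ P)^c ∩ ((R \ P) ∩ (P △ (Q ∪ R))))^c since 8 ∉ ((R ∪ P)^c ∩ ((R \ P) ∩ (P △ (Q ∪ R))))

Yes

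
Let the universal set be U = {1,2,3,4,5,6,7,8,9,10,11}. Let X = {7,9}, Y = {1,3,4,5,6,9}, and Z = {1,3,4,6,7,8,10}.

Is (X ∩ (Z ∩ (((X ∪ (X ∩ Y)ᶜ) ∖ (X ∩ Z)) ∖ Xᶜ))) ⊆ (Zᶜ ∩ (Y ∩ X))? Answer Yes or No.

Yes

X ∩ Y = {9}
(X ∩ Y)ᶜ = {1,2,3,4,5,6,7,8,10,11}
X ∪ (X ∩ Y)ᶜ = {1,2,3,4,5,6,7,8,9,10,11}
X ∩ Z = {7}
(X ∪ (X ∩ Y)ᶜ) ∖ (X ∩ Z) = {1,2,3,4,5,6,8,9,10,11}
Xᶜ = {1,2,3,4,5,6,8,10,11}
((X ∪ (X ∩ Y)ᶜ) ∖ (X ∩ Z)) ∖ Xᶜ = {9}
Z ∩ (((X ∪ (X ∩ Y)ᶜ) ∖ (X ∩ Z)) ∖ Xᶜ) = {}
X ∩ (Z ∩ (((X ∪ (X ∩ Y)ᶜ) ∖ (X ∩ Z)) ∖ Xᶜ)) = {}
Zᶜ = {2,5,9,11}
Y ∩ X = {9}
Zᶜ ∩ (Y ∩ X) = {9}
Every element of {} is in {9}, so X ∩ (Z ∩ (((X ∪ (X ∩ Y)ᶜ) ∖ (X ∩ Z)) ∖ Xᶜ)) ⊆ Zᶜ ∩ (Y ∩ X).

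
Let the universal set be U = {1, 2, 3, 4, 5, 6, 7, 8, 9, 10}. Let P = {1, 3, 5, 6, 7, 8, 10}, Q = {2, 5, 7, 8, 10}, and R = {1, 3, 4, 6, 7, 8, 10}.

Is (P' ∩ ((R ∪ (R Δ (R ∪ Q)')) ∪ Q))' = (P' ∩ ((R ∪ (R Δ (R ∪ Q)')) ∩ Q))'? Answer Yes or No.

No

P' = {2, 4, 9}
R ∪ Q = {1, 2, 3, 4, 5, 6, 7, 8, 10}
(R ∪ Q)' = {9}
R Δ (R ∪ Q)' = {1, 3, 4, 6, 7, 8, 9, 10}
R ∪ (R Δ (R ∪ Q)') = {1, 3, 4, 6, 7, 8, 9, 10}
(R ∪ (R Δ (R ∪ Q)')) ∪ Q = {1, 2, 3, 4, 5, 6, 7, 8, 9, 10}
P' ∩ ((R ∪ (R Δ (R ∪ Q)')) ∪ Q) = {2, 4, 9}
(P' ∩ ((R ∪ (R Δ (R ∪ Q)')) ∪ Q))' = {1, 3, 5, 6, 7, 8, 10}
(R ∪ (R Δ (R ∪ Q)')) ∩ Q = {7, 8, 10}
P' ∩ ((R ∪ (R Δ (R ∪ Q)')) ∩ Q) = {}
(P' ∩ ((R ∪ (R Δ (R ∪ Q)')) ∩ Q))' = {1, 2, 3, 4, 5, 6, 7, 8, 9, 10}
2 ∈ (P' ∩ ((R ∪ (R Δ (R ∪ Q)')) ∩ Q))' but 2 ∉ (P' ∩ ((R ∪ (R Δ (R ∪ Q)')) ∪ Q))', so they differ.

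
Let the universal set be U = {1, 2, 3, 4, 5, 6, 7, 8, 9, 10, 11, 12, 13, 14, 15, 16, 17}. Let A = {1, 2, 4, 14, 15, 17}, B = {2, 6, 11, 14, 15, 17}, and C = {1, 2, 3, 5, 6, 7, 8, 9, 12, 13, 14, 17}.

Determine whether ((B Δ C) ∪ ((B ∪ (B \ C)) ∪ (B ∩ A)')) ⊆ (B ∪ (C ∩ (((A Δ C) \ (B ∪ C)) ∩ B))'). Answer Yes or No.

B Δ C = {1, 3, 5, 7, 8, 9, 11, 12, 13, 15}
B \ C = {11, 15}
B ∪ (B \ C) = {2, 6, 11, 14, 15, 17}
B ∩ A = {2, 14, 15, 17}
(B ∩ A)' = {1, 3, 4, 5, 6, 7, 8, 9, 10, 11, 12, 13, 16}
(B ∪ (B \ C)) ∪ (B ∩ A)' = {1, 2, 3, 4, 5, 6, 7, 8, 9, 10, 11, 12, 13, 14, 15, 16, 17}
(B Δ C) ∪ ((B ∪ (B \ C)) ∪ (B ∩ A)') = {1, 2, 3, 4, 5, 6, 7, 8, 9, 10, 11, 12, 13, 14, 15, 16, 17}
A Δ C = {3, 4, 5, 6, 7, 8, 9, 12, 13, 15}
B ∪ C = {1, 2, 3, 5, 6, 7, 8, 9, 11, 12, 13, 14, 15, 17}
(A Δ C) \ (B ∪ C) = {4}
((A Δ C) \ (B ∪ C)) ∩ B = {}
C ∩ (((A Δ C) \ (B ∪ C)) ∩ B) = {}
(C ∩ (((A Δ C) \ (B ∪ C)) ∩ B))' = {1, 2, 3, 4, 5, 6, 7, 8, 9, 10, 11, 12, 13, 14, 15, 16, 17}
B ∪ (C ∩ (((A Δ C) \ (B ∪ C)) ∩ B))' = {1, 2, 3, 4, 5, 6, 7, 8, 9, 10, 11, 12, 13, 14, 15, 16, 17}
Every element of {1, 2, 3, 4, 5, 6, 7, 8, 9, 10, 11, 12, 13, 14, 15, 16, 17} is in {1, 2, 3, 4, 5, 6, 7, 8, 9, 10, 11, 12, 13, 14, 15, 16, 17}, so (B Δ C) ∪ ((B ∪ (B \ C)) ∪ (B ∩ A)') ⊆ B ∪ (C ∩ (((A Δ C) \ (B ∪ C)) ∩ B))'.

Yes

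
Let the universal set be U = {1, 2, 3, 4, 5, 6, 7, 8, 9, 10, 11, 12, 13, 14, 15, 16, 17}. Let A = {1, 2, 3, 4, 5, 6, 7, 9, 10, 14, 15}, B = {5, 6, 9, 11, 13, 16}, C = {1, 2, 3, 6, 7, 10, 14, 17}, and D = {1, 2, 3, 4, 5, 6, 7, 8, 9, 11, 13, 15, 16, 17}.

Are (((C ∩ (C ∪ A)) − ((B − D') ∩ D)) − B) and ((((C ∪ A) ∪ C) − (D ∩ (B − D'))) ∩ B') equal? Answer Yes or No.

C ∪ A = {1, 2, 3, 4, 5, 6, 7, 9, 10, 14, 15, 17}
C ∩ (C ∪ A) = {1, 2, 3, 6, 7, 10, 14, 17}
D' = {10, 12, 14}
B − D' = {5, 6, 9, 11, 13, 16}
(B − D') ∩ D = {5, 6, 9, 11, 13, 16}
(C ∩ (C ∪ A)) − ((B − D') ∩ D) = {1, 2, 3, 7, 10, 14, 17}
((C ∩ (C ∪ A)) − ((B − D') ∩ D)) − B = {1, 2, 3, 7, 10, 14, 17}
(C ∪ A) ∪ C = {1, 2, 3, 4, 5, 6, 7, 9, 10, 14, 15, 17}
D ∩ (B − D') = {5, 6, 9, 11, 13, 16}
((C ∪ A) ∪ C) − (D ∩ (B − D')) = {1, 2, 3, 4, 7, 10, 14, 15, 17}
B' = {1, 2, 3, 4, 7, 8, 10, 12, 14, 15, 17}
(((C ∪ A) ∪ C) − (D ∩ (B − D'))) ∩ B' = {1, 2, 3, 4, 7, 10, 14, 15, 17}
4 ∈ (((C ∪ A) ∪ C) − (D ∩ (B − D'))) ∩ B' but 4 ∉ ((C ∩ (C ∪ A)) − ((B − D') ∩ D)) − B, so they differ.

No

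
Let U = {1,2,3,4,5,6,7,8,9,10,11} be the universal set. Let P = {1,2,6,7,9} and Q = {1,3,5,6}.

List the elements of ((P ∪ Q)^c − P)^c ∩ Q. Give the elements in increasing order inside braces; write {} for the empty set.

P ∪ Q = {1,2,3,5,6,7,9}
(P ∪ Q)^c = {4,8,10,11}
(P ∪ Q)^c − P = {4,8,10,11}
((P ∪ Q)^c − P)^c = {1,2,3,5,6,7,9}
((P ∪ Q)^c − P)^c ∩ Q = {1,3,5,6}

{1,3,5,6}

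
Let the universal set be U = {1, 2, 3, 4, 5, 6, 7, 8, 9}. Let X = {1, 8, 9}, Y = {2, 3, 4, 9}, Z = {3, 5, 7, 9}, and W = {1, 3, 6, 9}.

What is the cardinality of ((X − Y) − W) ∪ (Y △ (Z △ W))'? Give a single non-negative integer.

1

X − Y = {1, 8}
(X − Y) − W = {8}
Z △ W = {1, 5, 6, 7}
Y △ (Z △ W) = {1, 2, 3, 4, 5, 6, 7, 9}
(Y △ (Z △ W))' = {8}
((X − Y) − W) ∪ (Y △ (Z △ W))' = {8}
|((X − Y) − W) ∪ (Y △ (Z △ W))'| = 1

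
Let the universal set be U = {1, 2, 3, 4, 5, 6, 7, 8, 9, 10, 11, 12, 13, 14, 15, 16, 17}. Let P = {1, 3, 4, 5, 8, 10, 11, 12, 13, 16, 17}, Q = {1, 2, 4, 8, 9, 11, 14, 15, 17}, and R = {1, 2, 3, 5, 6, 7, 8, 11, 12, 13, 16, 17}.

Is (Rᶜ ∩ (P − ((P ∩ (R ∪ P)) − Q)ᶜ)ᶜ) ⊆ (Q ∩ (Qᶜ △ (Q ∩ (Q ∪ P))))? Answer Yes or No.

Yes

Rᶜ = {4, 9, 10, 14, 15}
R ∪ P = {1, 2, 3, 4, 5, 6, 7, 8, 10, 11, 12, 13, 16, 17}
P ∩ (R ∪ P) = {1, 3, 4, 5, 8, 10, 11, 12, 13, 16, 17}
(P ∩ (R ∪ P)) − Q = {3, 5, 10, 12, 13, 16}
((P ∩ (R ∪ P)) − Q)ᶜ = {1, 2, 4, 6, 7, 8, 9, 11, 14, 15, 17}
P − ((P ∩ (R ∪ P)) − Q)ᶜ = {3, 5, 10, 12, 13, 16}
(P − ((P ∩ (R ∪ P)) − Q)ᶜ)ᶜ = {1, 2, 4, 6, 7, 8, 9, 11, 14, 15, 17}
Rᶜ ∩ (P − ((P ∩ (R ∪ P)) − Q)ᶜ)ᶜ = {4, 9, 14, 15}
Qᶜ = {3, 5, 6, 7, 10, 12, 13, 16}
Q ∪ P = {1, 2, 3, 4, 5, 8, 9, 10, 11, 12, 13, 14, 15, 16, 17}
Q ∩ (Q ∪ P) = {1, 2, 4, 8, 9, 11, 14, 15, 17}
Qᶜ △ (Q ∩ (Q ∪ P)) = {1, 2, 3, 4, 5, 6, 7, 8, 9, 10, 11, 12, 13, 14, 15, 16, 17}
Q ∩ (Qᶜ △ (Q ∩ (Q ∪ P))) = {1, 2, 4, 8, 9, 11, 14, 15, 17}
Every element of {4, 9, 14, 15} is in {1, 2, 4, 8, 9, 11, 14, 15, 17}, so Rᶜ ∩ (P − ((P ∩ (R ∪ P)) − Q)ᶜ)ᶜ ⊆ Q ∩ (Qᶜ △ (Q ∩ (Q ∪ P))).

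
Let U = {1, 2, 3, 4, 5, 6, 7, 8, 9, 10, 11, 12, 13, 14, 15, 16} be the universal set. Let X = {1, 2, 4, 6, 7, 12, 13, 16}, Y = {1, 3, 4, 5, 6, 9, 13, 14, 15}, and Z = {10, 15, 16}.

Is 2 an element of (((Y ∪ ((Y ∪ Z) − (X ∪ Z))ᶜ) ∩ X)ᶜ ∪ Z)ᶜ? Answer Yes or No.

2 ∉ Y and 2 ∉ Z, so 2 ∉ Y ∪ Z
2 ∈ X and 2 ∉ Z, so 2 ∈ X ∪ Z
2 ∉ (Y ∪ Z) and 2 ∈ (X ∪ Z), so 2 ∉ (Y ∪ Z) − (X ∪ Z)
2 ∈ ((Y ∪ Z) − (X ∪ Z))ᶜ since 2 ∉ ((Y ∪ Z) − (X ∪ Z))
2 ∉ Y and 2 ∈ ((Y ∪ Z) − (X ∪ Z))ᶜ, so 2 ∈ Y ∪ ((Y ∪ Z) − (X ∪ Z))ᶜ
2 ∈ (Y ∪ ((Y ∪ Z) − (X ∪ Z))ᶜ) and 2 ∈ X, so 2 ∈ (Y ∪ ((Y ∪ Z) − (X ∪ Z))ᶜ) ∩ X
2 ∉ ((Y ∪ ((Y ∪ Z) − (X ∪ Z))ᶜ) ∩ X)ᶜ since 2 ∈ ((Y ∪ ((Y ∪ Z) − (X ∪ Z))ᶜ) ∩ X)
2 ∉ ((Y ∪ ((Y ∪ Z) − (X ∪ Z))ᶜ) ∩ X)ᶜ and 2 ∉ Z, so 2 ∉ ((Y ∪ ((Y ∪ Z) − (X ∪ Z))ᶜ) ∩ X)ᶜ ∪ Z
2 ∈ (((Y ∪ ((Y ∪ Z) − (X ∪ Z))ᶜ) ∩ X)ᶜ ∪ Z)ᶜ since 2 ∉ (((Y ∪ ((Y ∪ Z) − (X ∪ Z))ᶜ) ∩ X)ᶜ ∪ Z)

Yes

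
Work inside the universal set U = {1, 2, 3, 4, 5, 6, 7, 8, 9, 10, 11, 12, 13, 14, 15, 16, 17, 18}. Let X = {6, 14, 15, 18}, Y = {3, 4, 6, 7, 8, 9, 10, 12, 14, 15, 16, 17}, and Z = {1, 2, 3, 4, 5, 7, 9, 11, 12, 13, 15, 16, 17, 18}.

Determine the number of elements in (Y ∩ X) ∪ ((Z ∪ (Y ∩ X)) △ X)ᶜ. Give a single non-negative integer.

Y ∩ X = {6, 14, 15}
Z ∪ (Y ∩ X) = {1, 2, 3, 4, 5, 6, 7, 9, 11, 12, 13, 14, 15, 16, 17, 18}
(Z ∪ (Y ∩ X)) △ X = {1, 2, 3, 4, 5, 7, 9, 11, 12, 13, 16, 17}
((Z ∪ (Y ∩ X)) △ X)ᶜ = {6, 8, 10, 14, 15, 18}
(Y ∩ X) ∪ ((Z ∪ (Y ∩ X)) △ X)ᶜ = {6, 8, 10, 14, 15, 18}
|(Y ∩ X) ∪ ((Z ∪ (Y ∩ X)) △ X)ᶜ| = 6

6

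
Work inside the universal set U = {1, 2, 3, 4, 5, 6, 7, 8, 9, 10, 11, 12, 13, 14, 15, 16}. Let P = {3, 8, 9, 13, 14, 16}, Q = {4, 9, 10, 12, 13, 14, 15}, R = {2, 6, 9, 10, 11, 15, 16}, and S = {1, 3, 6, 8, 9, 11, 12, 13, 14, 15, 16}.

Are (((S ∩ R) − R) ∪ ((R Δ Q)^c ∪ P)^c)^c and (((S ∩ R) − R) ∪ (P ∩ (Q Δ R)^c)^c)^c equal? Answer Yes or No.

S ∩ R = {6, 9, 11, 15, 16}
(S ∩ R) − R = {}
R Δ Q = {2, 4, 6, 11, 12, 13, 14, 16}
(R Δ Q)^c = {1, 3, 5, 7, 8, 9, 10, 15}
(R Δ Q)^c ∪ P = {1, 3, 5, 7, 8, 9, 10, 13, 14, 15, 16}
((R Δ Q)^c ∪ P)^c = {2, 4, 6, 11, 12}
((S ∩ R) − R) ∪ ((R Δ Q)^c ∪ P)^c = {2, 4, 6, 11, 12}
(((S ∩ R) − R) ∪ ((R Δ Q)^c ∪ P)^c)^c = {1, 3, 5, 7, 8, 9, 10, 13, 14, 15, 16}
Q Δ R = {2, 4, 6, 11, 12, 13, 14, 16}
(Q Δ R)^c = {1, 3, 5, 7, 8, 9, 10, 15}
P ∩ (Q Δ R)^c = {3, 8, 9}
(P ∩ (Q Δ R)^c)^c = {1, 2, 4, 5, 6, 7, 10, 11, 12, 13, 14, 15, 16}
((S ∩ R) − R) ∪ (P ∩ (Q Δ R)^c)^c = {1, 2, 4, 5, 6, 7, 10, 11, 12, 13, 14, 15, 16}
(((S ∩ R) − R) ∪ (P ∩ (Q Δ R)^c)^c)^c = {3, 8, 9}
1 ∈ (((S ∩ R) − R) ∪ ((R Δ Q)^c ∪ P)^c)^c but 1 ∉ (((S ∩ R) − R) ∪ (P ∩ (Q Δ R)^c)^c)^c, so they differ.

No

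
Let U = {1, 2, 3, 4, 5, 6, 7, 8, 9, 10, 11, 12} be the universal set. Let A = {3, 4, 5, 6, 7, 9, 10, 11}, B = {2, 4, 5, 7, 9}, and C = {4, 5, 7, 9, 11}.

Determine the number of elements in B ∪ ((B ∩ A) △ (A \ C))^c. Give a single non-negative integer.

9

B ∩ A = {4, 5, 7, 9}
A \ C = {3, 6, 10}
(B ∩ A) △ (A \ C) = {3, 4, 5, 6, 7, 9, 10}
((B ∩ A) △ (A \ C))^c = {1, 2, 8, 11, 12}
B ∪ ((B ∩ A) △ (A \ C))^c = {1, 2, 4, 5, 7, 8, 9, 11, 12}
|B ∪ ((B ∩ A) △ (A \ C))^c| = 9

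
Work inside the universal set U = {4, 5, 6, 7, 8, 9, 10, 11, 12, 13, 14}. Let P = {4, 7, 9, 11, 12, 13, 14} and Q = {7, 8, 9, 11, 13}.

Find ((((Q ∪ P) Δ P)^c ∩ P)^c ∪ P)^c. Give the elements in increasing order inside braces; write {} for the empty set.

{}

Q ∪ P = {4, 7, 8, 9, 11, 12, 13, 14}
(Q ∪ P) Δ P = {8}
((Q ∪ P) Δ P)^c = {4, 5, 6, 7, 9, 10, 11, 12, 13, 14}
((Q ∪ P) Δ P)^c ∩ P = {4, 7, 9, 11, 12, 13, 14}
(((Q ∪ P) Δ P)^c ∩ P)^c = {5, 6, 8, 10}
(((Q ∪ P) Δ P)^c ∩ P)^c ∪ P = {4, 5, 6, 7, 8, 9, 10, 11, 12, 13, 14}
((((Q ∪ P) Δ P)^c ∩ P)^c ∪ P)^c = {}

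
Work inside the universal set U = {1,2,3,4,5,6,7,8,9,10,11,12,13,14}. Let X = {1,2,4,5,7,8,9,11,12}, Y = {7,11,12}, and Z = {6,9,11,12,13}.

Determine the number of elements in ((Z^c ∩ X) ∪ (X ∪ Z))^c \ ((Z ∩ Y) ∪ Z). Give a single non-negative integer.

3

Z^c = {1,2,3,4,5,7,8,10,14}
Z^c ∩ X = {1,2,4,5,7,8}
X ∪ Z = {1,2,4,5,6,7,8,9,11,12,13}
(Z^c ∩ X) ∪ (X ∪ Z) = {1,2,4,5,6,7,8,9,11,12,13}
((Z^c ∩ X) ∪ (X ∪ Z))^c = {3,10,14}
Z ∩ Y = {11,12}
(Z ∩ Y) ∪ Z = {6,9,11,12,13}
((Z^c ∩ X) ∪ (X ∪ Z))^c \ ((Z ∩ Y) ∪ Z) = {3,10,14}
|((Z^c ∩ X) ∪ (X ∪ Z))^c \ ((Z ∩ Y) ∪ Z)| = 3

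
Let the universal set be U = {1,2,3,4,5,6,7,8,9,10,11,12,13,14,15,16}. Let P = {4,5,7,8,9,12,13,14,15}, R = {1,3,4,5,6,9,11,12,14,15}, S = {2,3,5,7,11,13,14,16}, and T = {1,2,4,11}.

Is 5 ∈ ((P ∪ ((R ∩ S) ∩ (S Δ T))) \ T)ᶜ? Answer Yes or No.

5 ∈ R and 5 ∈ S, so 5 ∈ R ∩ S
5 ∈ S and 5 ∉ T, so 5 ∈ S Δ T
5 ∈ (R ∩ S) and 5 ∈ (S Δ T), so 5 ∈ (R ∩ S) ∩ (S Δ T)
5 ∈ P and 5 ∈ ((R ∩ S) ∩ (S Δ T)), so 5 ∈ P ∪ ((R ∩ S) ∩ (S Δ T))
5 ∈ (P ∪ ((R ∩ S) ∩ (S Δ T))) and 5 ∉ T, so 5 ∈ (P ∪ ((R ∩ S) ∩ (S Δ T))) \ T
5 ∉ ((P ∪ ((R ∩ S) ∩ (S Δ T))) \ T)ᶜ since 5 ∈ ((P ∪ ((R ∩ S) ∩ (S Δ T))) \ T)

No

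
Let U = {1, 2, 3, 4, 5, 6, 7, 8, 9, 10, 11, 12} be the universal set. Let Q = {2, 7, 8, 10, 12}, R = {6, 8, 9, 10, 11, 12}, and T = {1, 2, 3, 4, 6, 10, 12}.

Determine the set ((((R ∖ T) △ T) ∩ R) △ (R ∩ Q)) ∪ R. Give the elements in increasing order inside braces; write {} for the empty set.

R ∖ T = {8, 9, 11}
(R ∖ T) △ T = {1, 2, 3, 4, 6, 8, 9, 10, 11, 12}
((R ∖ T) △ T) ∩ R = {6, 8, 9, 10, 11, 12}
R ∩ Q = {8, 10, 12}
(((R ∖ T) △ T) ∩ R) △ (R ∩ Q) = {6, 9, 11}
((((R ∖ T) △ T) ∩ R) △ (R ∩ Q)) ∪ R = {6, 8, 9, 10, 11, 12}

{6, 8, 9, 10, 11, 12}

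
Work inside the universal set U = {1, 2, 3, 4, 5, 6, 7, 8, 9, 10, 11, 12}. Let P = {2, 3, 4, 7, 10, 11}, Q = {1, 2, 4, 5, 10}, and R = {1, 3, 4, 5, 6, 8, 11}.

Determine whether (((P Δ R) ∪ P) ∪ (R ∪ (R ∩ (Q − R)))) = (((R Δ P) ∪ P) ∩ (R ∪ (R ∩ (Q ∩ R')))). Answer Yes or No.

No

P Δ R = {1, 2, 5, 6, 7, 8, 10}
(P Δ R) ∪ P = {1, 2, 3, 4, 5, 6, 7, 8, 10, 11}
Q − R = {2, 10}
R ∩ (Q − R) = {}
R ∪ (R ∩ (Q − R)) = {1, 3, 4, 5, 6, 8, 11}
((P Δ R) ∪ P) ∪ (R ∪ (R ∩ (Q − R))) = {1, 2, 3, 4, 5, 6, 7, 8, 10, 11}
R Δ P = {1, 2, 5, 6, 7, 8, 10}
(R Δ P) ∪ P = {1, 2, 3, 4, 5, 6, 7, 8, 10, 11}
R' = {2, 7, 9, 10, 12}
Q ∩ R' = {2, 10}
R ∩ (Q ∩ R') = {}
R ∪ (R ∩ (Q ∩ R')) = {1, 3, 4, 5, 6, 8, 11}
((R Δ P) ∪ P) ∩ (R ∪ (R ∩ (Q ∩ R'))) = {1, 3, 4, 5, 6, 8, 11}
2 ∈ ((P Δ R) ∪ P) ∪ (R ∪ (R ∩ (Q − R))) but 2 ∉ ((R Δ P) ∪ P) ∩ (R ∪ (R ∩ (Q ∩ R'))), so they differ.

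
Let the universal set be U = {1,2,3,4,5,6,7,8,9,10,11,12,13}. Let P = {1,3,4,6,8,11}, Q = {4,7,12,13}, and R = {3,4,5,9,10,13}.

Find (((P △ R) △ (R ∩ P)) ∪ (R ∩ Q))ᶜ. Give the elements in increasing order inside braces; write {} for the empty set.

{2,7,12}

P △ R = {1,5,6,8,9,10,11,13}
R ∩ P = {3,4}
(P △ R) △ (R ∩ P) = {1,3,4,5,6,8,9,10,11,13}
R ∩ Q = {4,13}
((P △ R) △ (R ∩ P)) ∪ (R ∩ Q) = {1,3,4,5,6,8,9,10,11,13}
(((P △ R) △ (R ∩ P)) ∪ (R ∩ Q))ᶜ = {2,7,12}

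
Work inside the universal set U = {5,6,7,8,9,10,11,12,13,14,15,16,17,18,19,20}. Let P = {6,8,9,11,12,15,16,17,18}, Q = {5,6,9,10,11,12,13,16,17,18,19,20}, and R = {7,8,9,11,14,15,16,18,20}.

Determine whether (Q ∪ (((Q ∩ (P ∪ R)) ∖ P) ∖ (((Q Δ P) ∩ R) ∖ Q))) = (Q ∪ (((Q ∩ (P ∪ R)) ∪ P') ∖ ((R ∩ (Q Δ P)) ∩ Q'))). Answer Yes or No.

P ∪ R = {6,7,8,9,11,12,14,15,16,17,18,20}
Q ∩ (P ∪ R) = {6,9,11,12,16,17,18,20}
(Q ∩ (P ∪ R)) ∖ P = {20}
Q Δ P = {5,8,10,13,15,19,20}
(Q Δ P) ∩ R = {8,15,20}
((Q Δ P) ∩ R) ∖ Q = {8,15}
((Q ∩ (P ∪ R)) ∖ P) ∖ (((Q Δ P) ∩ R) ∖ Q) = {20}
Q ∪ (((Q ∩ (P ∪ R)) ∖ P) ∖ (((Q Δ P) ∩ R) ∖ Q)) = {5,6,9,10,11,12,13,16,17,18,19,20}
P' = {5,7,10,13,14,19,20}
(Q ∩ (P ∪ R)) ∪ P' = {5,6,7,9,10,11,12,13,14,16,17,18,19,20}
R ∩ (Q Δ P) = {8,15,20}
Q' = {7,8,14,15}
(R ∩ (Q Δ P)) ∩ Q' = {8,15}
((Q ∩ (P ∪ R)) ∪ P') ∖ ((R ∩ (Q Δ P)) ∩ Q') = {5,6,7,9,10,11,12,13,14,16,17,18,19,20}
Q ∪ (((Q ∩ (P ∪ R)) ∪ P') ∖ ((R ∩ (Q Δ P)) ∩ Q')) = {5,6,7,9,10,11,12,13,14,16,17,18,19,20}
7 ∈ Q ∪ (((Q ∩ (P ∪ R)) ∪ P') ∖ ((R ∩ (Q Δ P)) ∩ Q')) but 7 ∉ Q ∪ (((Q ∩ (P ∪ R)) ∖ P) ∖ (((Q Δ P) ∩ R) ∖ Q)), so they differ.

No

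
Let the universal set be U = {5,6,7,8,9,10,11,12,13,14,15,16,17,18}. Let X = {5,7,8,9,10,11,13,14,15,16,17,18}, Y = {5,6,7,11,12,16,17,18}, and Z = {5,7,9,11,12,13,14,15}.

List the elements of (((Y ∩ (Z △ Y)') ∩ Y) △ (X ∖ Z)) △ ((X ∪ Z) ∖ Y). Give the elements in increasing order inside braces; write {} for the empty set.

{5,7,9,11,12,13,14,15,16,17,18}

Z △ Y = {6,9,13,14,15,16,17,18}
(Z △ Y)' = {5,7,8,10,11,12}
Y ∩ (Z △ Y)' = {5,7,11,12}
(Y ∩ (Z △ Y)') ∩ Y = {5,7,11,12}
X ∖ Z = {8,10,16,17,18}
((Y ∩ (Z △ Y)') ∩ Y) △ (X ∖ Z) = {5,7,8,10,11,12,16,17,18}
X ∪ Z = {5,7,8,9,10,11,12,13,14,15,16,17,18}
(X ∪ Z) ∖ Y = {8,9,10,13,14,15}
(((Y ∩ (Z △ Y)') ∩ Y) △ (X ∖ Z)) △ ((X ∪ Z) ∖ Y) = {5,7,9,11,12,13,14,15,16,17,18}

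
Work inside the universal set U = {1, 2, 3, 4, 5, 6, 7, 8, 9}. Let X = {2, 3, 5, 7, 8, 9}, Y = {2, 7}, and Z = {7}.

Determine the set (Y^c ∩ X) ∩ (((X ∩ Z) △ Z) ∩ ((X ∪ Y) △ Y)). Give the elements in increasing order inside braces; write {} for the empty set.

Y^c = {1, 3, 4, 5, 6, 8, 9}
Y^c ∩ X = {3, 5, 8, 9}
X ∩ Z = {7}
(X ∩ Z) △ Z = {}
X ∪ Y = {2, 3, 5, 7, 8, 9}
(X ∪ Y) △ Y = {3, 5, 8, 9}
((X ∩ Z) △ Z) ∩ ((X ∪ Y) △ Y) = {}
(Y^c ∩ X) ∩ (((X ∩ Z) △ Z) ∩ ((X ∪ Y) △ Y)) = {}

{}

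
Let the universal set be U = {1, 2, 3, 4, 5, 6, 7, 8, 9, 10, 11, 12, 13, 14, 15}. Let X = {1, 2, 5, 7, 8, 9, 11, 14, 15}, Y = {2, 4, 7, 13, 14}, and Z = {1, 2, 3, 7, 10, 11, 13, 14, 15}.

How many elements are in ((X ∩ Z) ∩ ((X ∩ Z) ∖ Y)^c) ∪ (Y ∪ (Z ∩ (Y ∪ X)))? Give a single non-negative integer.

8

X ∩ Z = {1, 2, 7, 11, 14, 15}
(X ∩ Z) ∖ Y = {1, 11, 15}
((X ∩ Z) ∖ Y)^c = {2, 3, 4, 5, 6, 7, 8, 9, 10, 12, 13, 14}
(X ∩ Z) ∩ ((X ∩ Z) ∖ Y)^c = {2, 7, 14}
Y ∪ X = {1, 2, 4, 5, 7, 8, 9, 11, 13, 14, 15}
Z ∩ (Y ∪ X) = {1, 2, 7, 11, 13, 14, 15}
Y ∪ (Z ∩ (Y ∪ X)) = {1, 2, 4, 7, 11, 13, 14, 15}
((X ∩ Z) ∩ ((X ∩ Z) ∖ Y)^c) ∪ (Y ∪ (Z ∩ (Y ∪ X))) = {1, 2, 4, 7, 11, 13, 14, 15}
|((X ∩ Z) ∩ ((X ∩ Z) ∖ Y)^c) ∪ (Y ∪ (Z ∩ (Y ∪ X)))| = 8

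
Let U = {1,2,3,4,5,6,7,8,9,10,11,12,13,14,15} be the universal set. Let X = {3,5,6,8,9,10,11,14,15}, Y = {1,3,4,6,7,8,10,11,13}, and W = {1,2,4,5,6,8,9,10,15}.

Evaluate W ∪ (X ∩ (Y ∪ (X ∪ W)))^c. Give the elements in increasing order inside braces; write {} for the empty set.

X ∪ W = {1,2,3,4,5,6,8,9,10,11,14,15}
Y ∪ (X ∪ W) = {1,2,3,4,5,6,7,8,9,10,11,13,14,15}
X ∩ (Y ∪ (X ∪ W)) = {3,5,6,8,9,10,11,14,15}
(X ∩ (Y ∪ (X ∪ W)))^c = {1,2,4,7,12,13}
W ∪ (X ∩ (Y ∪ (X ∪ W)))^c = {1,2,4,5,6,7,8,9,10,12,13,15}

{1,2,4,5,6,7,8,9,10,12,13,15}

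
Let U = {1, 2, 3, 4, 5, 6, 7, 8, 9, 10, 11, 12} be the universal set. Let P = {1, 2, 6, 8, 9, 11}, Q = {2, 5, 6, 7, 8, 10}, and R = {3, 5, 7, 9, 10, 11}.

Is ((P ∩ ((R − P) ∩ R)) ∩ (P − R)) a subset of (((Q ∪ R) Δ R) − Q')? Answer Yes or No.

Yes

R − P = {3, 5, 7, 10}
(R − P) ∩ R = {3, 5, 7, 10}
P ∩ ((R − P) ∩ R) = {}
P − R = {1, 2, 6, 8}
(P ∩ ((R − P) ∩ R)) ∩ (P − R) = {}
Q ∪ R = {2, 3, 5, 6, 7, 8, 9, 10, 11}
(Q ∪ R) Δ R = {2, 6, 8}
Q' = {1, 3, 4, 9, 11, 12}
((Q ∪ R) Δ R) − Q' = {2, 6, 8}
Every element of {} is in {2, 6, 8}, so (P ∩ ((R − P) ∩ R)) ∩ (P − R) ⊆ ((Q ∪ R) Δ R) − Q'.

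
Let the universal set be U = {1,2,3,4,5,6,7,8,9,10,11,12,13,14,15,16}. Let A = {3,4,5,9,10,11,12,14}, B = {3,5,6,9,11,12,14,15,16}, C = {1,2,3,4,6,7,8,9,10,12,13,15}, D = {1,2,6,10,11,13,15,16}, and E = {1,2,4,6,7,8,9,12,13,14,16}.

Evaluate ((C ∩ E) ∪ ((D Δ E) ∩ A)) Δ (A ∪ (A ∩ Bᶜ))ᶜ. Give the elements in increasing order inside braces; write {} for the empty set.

C ∩ E = {1,2,4,6,7,8,9,12,13}
D Δ E = {4,7,8,9,10,11,12,14,15}
(D Δ E) ∩ A = {4,9,10,11,12,14}
(C ∩ E) ∪ ((D Δ E) ∩ A) = {1,2,4,6,7,8,9,10,11,12,13,14}
Bᶜ = {1,2,4,7,8,10,13}
A ∩ Bᶜ = {4,10}
A ∪ (A ∩ Bᶜ) = {3,4,5,9,10,11,12,14}
(A ∪ (A ∩ Bᶜ))ᶜ = {1,2,6,7,8,13,15,16}
((C ∩ E) ∪ ((D Δ E) ∩ A)) Δ (A ∪ (A ∩ Bᶜ))ᶜ = {4,9,10,11,12,14,15,16}

{4,9,10,11,12,14,15,16}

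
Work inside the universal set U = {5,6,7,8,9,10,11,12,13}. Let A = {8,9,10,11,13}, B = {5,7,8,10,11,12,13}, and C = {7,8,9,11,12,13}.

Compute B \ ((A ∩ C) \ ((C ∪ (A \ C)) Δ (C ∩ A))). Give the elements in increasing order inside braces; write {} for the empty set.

A ∩ C = {8,9,11,13}
A \ C = {10}
C ∪ (A \ C) = {7,8,9,10,11,12,13}
C ∩ A = {8,9,11,13}
(C ∪ (A \ C)) Δ (C ∩ A) = {7,10,12}
(A ∩ C) \ ((C ∪ (A \ C)) Δ (C ∩ A)) = {8,9,11,13}
B \ ((A ∩ C) \ ((C ∪ (A \ C)) Δ (C ∩ A))) = {5,7,10,12}

{5,7,10,12}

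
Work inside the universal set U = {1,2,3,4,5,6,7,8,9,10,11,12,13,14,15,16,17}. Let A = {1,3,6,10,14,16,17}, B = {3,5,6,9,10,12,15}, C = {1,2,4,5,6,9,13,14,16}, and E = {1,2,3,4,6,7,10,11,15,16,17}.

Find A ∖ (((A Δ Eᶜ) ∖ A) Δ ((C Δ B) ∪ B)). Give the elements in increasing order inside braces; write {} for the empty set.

Eᶜ = {5,8,9,12,13,14}
A Δ Eᶜ = {1,3,5,6,8,9,10,12,13,16,17}
(A Δ Eᶜ) ∖ A = {5,8,9,12,13}
C Δ B = {1,2,3,4,10,12,13,14,15,16}
(C Δ B) ∪ B = {1,2,3,4,5,6,9,10,12,13,14,15,16}
((A Δ Eᶜ) ∖ A) Δ ((C Δ B) ∪ B) = {1,2,3,4,6,8,10,14,15,16}
A ∖ (((A Δ Eᶜ) ∖ A) Δ ((C Δ B) ∪ B)) = {17}

{17}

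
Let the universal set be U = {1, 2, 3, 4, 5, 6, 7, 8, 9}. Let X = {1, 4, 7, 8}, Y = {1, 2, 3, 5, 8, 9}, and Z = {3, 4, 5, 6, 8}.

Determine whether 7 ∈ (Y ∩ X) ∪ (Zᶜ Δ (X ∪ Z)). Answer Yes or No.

No

7 ∉ Y and 7 ∈ X, so 7 ∉ Y ∩ X
7 ∉ Z, so 7 ∈ Zᶜ
7 ∈ X and 7 ∉ Z, so 7 ∈ X ∪ Z
7 ∈ Zᶜ and 7 ∈ (X ∪ Z), so 7 ∉ Zᶜ Δ (X ∪ Z)
7 ∉ (Y ∩ X) and 7 ∉ (Zᶜ Δ (X ∪ Z)), so 7 ∉ (Y ∩ X) ∪ (Zᶜ Δ (X ∪ Z))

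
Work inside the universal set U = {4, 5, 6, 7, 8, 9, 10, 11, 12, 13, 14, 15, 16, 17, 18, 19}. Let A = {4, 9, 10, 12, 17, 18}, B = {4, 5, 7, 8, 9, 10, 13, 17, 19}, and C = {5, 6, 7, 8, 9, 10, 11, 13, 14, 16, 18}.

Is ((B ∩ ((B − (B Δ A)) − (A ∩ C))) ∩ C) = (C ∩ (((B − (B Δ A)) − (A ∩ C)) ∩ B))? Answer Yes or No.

B Δ A = {5, 7, 8, 12, 13, 18, 19}
B − (B Δ A) = {4, 9, 10, 17}
A ∩ C = {9, 10, 18}
(B − (B Δ A)) − (A ∩ C) = {4, 17}
B ∩ ((B − (B Δ A)) − (A ∩ C)) = {4, 17}
(B ∩ ((B − (B Δ A)) − (A ∩ C))) ∩ C = {}
((B − (B Δ A)) − (A ∩ C)) ∩ B = {4, 17}
C ∩ (((B − (B Δ A)) − (A ∩ C)) ∩ B) = {}
Both equal {}, so (B ∩ ((B − (B Δ A)) − (A ∩ C))) ∩ C = C ∩ (((B − (B Δ A)) − (A ∩ C)) ∩ B).

Yes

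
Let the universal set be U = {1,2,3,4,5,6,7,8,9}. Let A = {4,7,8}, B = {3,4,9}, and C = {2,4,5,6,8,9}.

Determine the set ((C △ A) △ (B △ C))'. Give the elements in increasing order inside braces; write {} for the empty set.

C △ A = {2,5,6,7,9}
B △ C = {2,3,5,6,8}
(C △ A) △ (B △ C) = {3,7,8,9}
((C △ A) △ (B △ C))' = {1,2,4,5,6}

{1,2,4,5,6}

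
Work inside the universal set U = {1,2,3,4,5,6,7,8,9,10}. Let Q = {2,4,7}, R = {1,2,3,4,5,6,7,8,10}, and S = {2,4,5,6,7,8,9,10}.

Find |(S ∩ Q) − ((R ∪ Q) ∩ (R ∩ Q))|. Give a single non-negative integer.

0

S ∩ Q = {2,4,7}
R ∪ Q = {1,2,3,4,5,6,7,8,10}
R ∩ Q = {2,4,7}
(R ∪ Q) ∩ (R ∩ Q) = {2,4,7}
(S ∩ Q) − ((R ∪ Q) ∩ (R ∩ Q)) = {}
|(S ∩ Q) − ((R ∪ Q) ∩ (R ∩ Q))| = 0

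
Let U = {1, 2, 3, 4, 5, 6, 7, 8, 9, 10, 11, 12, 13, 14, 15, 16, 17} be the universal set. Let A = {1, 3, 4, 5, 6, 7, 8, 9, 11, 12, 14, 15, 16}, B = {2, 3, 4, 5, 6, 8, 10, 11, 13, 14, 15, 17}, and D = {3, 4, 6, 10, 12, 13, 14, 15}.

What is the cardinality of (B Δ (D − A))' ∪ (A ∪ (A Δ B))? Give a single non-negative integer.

17

D − A = {10, 13}
B Δ (D − A) = {2, 3, 4, 5, 6, 8, 11, 14, 15, 17}
(B Δ (D − A))' = {1, 7, 9, 10, 12, 13, 16}
A Δ B = {1, 2, 7, 9, 10, 12, 13, 16, 17}
A ∪ (A Δ B) = {1, 2, 3, 4, 5, 6, 7, 8, 9, 10, 11, 12, 13, 14, 15, 16, 17}
(B Δ (D − A))' ∪ (A ∪ (A Δ B)) = {1, 2, 3, 4, 5, 6, 7, 8, 9, 10, 11, 12, 13, 14, 15, 16, 17}
|(B Δ (D − A))' ∪ (A ∪ (A Δ B))| = 17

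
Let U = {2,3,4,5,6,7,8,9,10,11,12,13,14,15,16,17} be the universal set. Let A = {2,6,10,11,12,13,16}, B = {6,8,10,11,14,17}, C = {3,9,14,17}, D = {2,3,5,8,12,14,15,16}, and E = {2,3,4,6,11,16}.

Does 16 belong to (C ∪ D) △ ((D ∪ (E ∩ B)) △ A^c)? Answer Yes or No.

16 ∉ C and 16 ∈ D, so 16 ∈ C ∪ D
16 ∈ E and 16 ∉ B, so 16 ∉ E ∩ B
16 ∈ D and 16 ∉ (E ∩ B), so 16 ∈ D ∪ (E ∩ B)
16 ∈ A, so 16 ∉ A^c
16 ∈ (D ∪ (E ∩ B)) and 16 ∉ A^c, so 16 ∈ (D ∪ (E ∩ B)) △ A^c
16 ∈ (C ∪ D) and 16 ∈ ((D ∪ (E ∩ B)) △ A^c), so 16 ∉ (C ∪ D) △ ((D ∪ (E ∩ B)) △ A^c)

No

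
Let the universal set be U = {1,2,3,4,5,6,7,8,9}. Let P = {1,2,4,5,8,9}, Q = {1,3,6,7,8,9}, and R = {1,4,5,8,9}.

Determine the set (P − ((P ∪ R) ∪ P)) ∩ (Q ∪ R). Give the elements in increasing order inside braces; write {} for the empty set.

P ∪ R = {1,2,4,5,8,9}
(P ∪ R) ∪ P = {1,2,4,5,8,9}
P − ((P ∪ R) ∪ P) = {}
Q ∪ R = {1,3,4,5,6,7,8,9}
(P − ((P ∪ R) ∪ P)) ∩ (Q ∪ R) = {}

{}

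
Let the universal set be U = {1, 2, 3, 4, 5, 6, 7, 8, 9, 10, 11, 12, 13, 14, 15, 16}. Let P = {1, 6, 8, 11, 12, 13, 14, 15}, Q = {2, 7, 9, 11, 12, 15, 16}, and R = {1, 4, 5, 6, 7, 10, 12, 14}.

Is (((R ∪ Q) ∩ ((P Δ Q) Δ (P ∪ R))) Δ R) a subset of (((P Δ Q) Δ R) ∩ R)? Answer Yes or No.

No

R ∪ Q = {1, 2, 4, 5, 6, 7, 9, 10, 11, 12, 14, 15, 16}
P Δ Q = {1, 2, 6, 7, 8, 9, 13, 14, 16}
P ∪ R = {1, 4, 5, 6, 7, 8, 10, 11, 12, 13, 14, 15}
(P Δ Q) Δ (P ∪ R) = {2, 4, 5, 9, 10, 11, 12, 15, 16}
(R ∪ Q) ∩ ((P Δ Q) Δ (P ∪ R)) = {2, 4, 5, 9, 10, 11, 12, 15, 16}
((R ∪ Q) ∩ ((P Δ Q) Δ (P ∪ R))) Δ R = {1, 2, 6, 7, 9, 11, 14, 15, 16}
(P Δ Q) Δ R = {2, 4, 5, 8, 9, 10, 12, 13, 16}
((P Δ Q) Δ R) ∩ R = {4, 5, 10, 12}
1 ∈ ((R ∪ Q) ∩ ((P Δ Q) Δ (P ∪ R))) Δ R but 1 ∉ ((P Δ Q) Δ R) ∩ R, so the inclusion fails.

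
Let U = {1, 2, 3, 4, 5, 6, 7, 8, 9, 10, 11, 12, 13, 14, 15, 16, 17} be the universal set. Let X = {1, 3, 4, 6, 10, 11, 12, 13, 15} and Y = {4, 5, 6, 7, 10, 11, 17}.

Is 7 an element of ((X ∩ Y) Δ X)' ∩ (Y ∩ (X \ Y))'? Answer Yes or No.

7 ∉ X and 7 ∈ Y, so 7 ∉ X ∩ Y
7 ∉ (X ∩ Y) and 7 ∉ X, so 7 ∉ (X ∩ Y) Δ X
7 ∈ ((X ∩ Y) Δ X)' since 7 ∉ ((X ∩ Y) Δ X)
7 ∉ X and 7 ∈ Y, so 7 ∉ X \ Y
7 ∈ Y and 7 ∉ (X \ Y), so 7 ∉ Y ∩ (X \ Y)
7 ∈ (Y ∩ (X \ Y))' since 7 ∉ (Y ∩ (X \ Y))
7 ∈ ((X ∩ Y) Δ X)' and 7 ∈ (Y ∩ (X \ Y))', so 7 ∈ ((X ∩ Y) Δ X)' ∩ (Y ∩ (X \ Y))'

Yes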